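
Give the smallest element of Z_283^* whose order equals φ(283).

φ(283) = 283 − 1 = 282 = 2 · 3 · 47.
Test candidates g = 2, 3, … against the prime factors q ∈ {2, 3, 47} of φ(283): g is a generator iff g^(282/q) ≢ 1 for every such q.
g = 2: 2^141 ≡ 282; 2^94 ≡ 1 — hits 1, so not a primitive root.
g = 3: 3^141 ≡ 282; 3^94 ≡ 238; 3^6 ≡ 163 — none is 1, so 3 is a primitive root.
Hence the least primitive root of 283 is 3.

3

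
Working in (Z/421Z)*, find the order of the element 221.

420

The order of 221 must divide φ(421) = 421 − 1 = 420 = 2^2 · 3 · 5 · 7.
Divisors of 420: 1, 2, 3, 4, 5, 6, 7, 10, 12, 14, 15, 20, 21, 28, 30, 35, 42, 60, 70, 84, 105, 140, 210, 420.
Compute 221^d (mod 421) for the divisors d until we hit 1:
221^1 ≡ 221
221^2 ≡ 5
221^3 ≡ 263
221^4 ≡ 25
221^5 ≡ 52
221^6 ≡ 125
221^7 ≡ 260
221^10 ≡ 178
221^12 ≡ 48
221^14 ≡ 240
221^15 ≡ 415
221^20 ≡ 109
221^21 ≡ 92
221^28 ≡ 344
221^30 ≡ 36
221^35 ≡ 188
221^42 ≡ 44
221^60 ≡ 33
221^70 ≡ 401
221^84 ≡ 252
221^105 ≡ 29
221^140 ≡ 400
221^210 ≡ 420
221^420 ≡ 1
So ord_421(221) = 420.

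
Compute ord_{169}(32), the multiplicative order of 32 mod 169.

156

Since 32 ∈ (Z/169Z)^×, its order divides φ(169) = φ(13^2) = 13·(13−1) = 156 = 2^2 · 3 · 13.
Divisors of 156: 1, 2, 3, 4, 6, 12, 13, 26, 39, 52, 78, 156.
Compute 32^d (mod 169) for the divisors d until we hit 1:
32^1 ≡ 32
32^2 ≡ 10
32^3 ≡ 151
32^4 ≡ 100
32^6 ≡ 155
32^12 ≡ 27
32^13 ≡ 19
32^26 ≡ 23
32^39 ≡ 99
32^52 ≡ 22
32^78 ≡ 168
32^156 ≡ 1
So ord_169(32) = 156.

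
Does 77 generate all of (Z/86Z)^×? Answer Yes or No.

Yes

φ(86) = φ(2)·φ(43) = 1·42 = 42 = 2 · 3 · 7.
Test 77^(42/q) mod 86 for each prime factor q of 42:
77^21 ≡ 85 (mod 86)  [q = 2: ≢ 1 ✓]
77^14 ≡ 49 (mod 86)  [q = 3: ≢ 1 ✓]
77^6 ≡ 47 (mod 86)  [q = 7: ≢ 1 ✓]
None equal 1, so ord_86(77) = 42: 77 is a primitive root.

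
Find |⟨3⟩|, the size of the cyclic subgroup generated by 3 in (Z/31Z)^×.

30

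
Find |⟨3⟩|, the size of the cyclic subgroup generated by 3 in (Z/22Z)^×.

5

ord(3) | φ(22) = φ(2)·φ(11) = 1·10 = 10 = 2 · 5.
Divisors of 10: 1, 2, 5, 10.
Check 3^d mod 22 for each divisor in increasing order:
3^1 ≡ 3
3^2 ≡ 9
3^5 ≡ 1
So ord_22(3) = 5.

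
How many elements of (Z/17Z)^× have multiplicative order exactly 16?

φ(17) = 17 − 1 = 16 = 2^4.
(Z/17Z)^× is cyclic (|G| = 16); a cyclic group of order m has exactly φ(d) elements of each order d | m, and none otherwise.
16 = 2^4 divides 16, and φ(16) = 8.

8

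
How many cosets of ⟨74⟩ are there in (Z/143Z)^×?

The order of 74 must divide φ(143) = φ(11·13) = (11−1)·(13−1) = 10·12 = 120 = 2^3 · 3 · 5.
Divisors of 120: 1, 2, 3, 4, 5, 6, 8, 10, 12, 15, 20, 24, 30, 40, 60, 120.
Compute 74^d (mod 143) for the divisors d until we hit 1:
74^1 ≡ 74 (mod 143)
74^2 ≡ 42 (mod 143)
74^3 ≡ 105 (mod 143)
74^4 ≡ 48 (mod 143)
74^5 ≡ 120 (mod 143)
74^6 ≡ 14 (mod 143)
74^8 ≡ 16 (mod 143)
74^10 ≡ 100 (mod 143)
74^12 ≡ 53 (mod 143)
74^15 ≡ 131 (mod 143)
74^20 ≡ 133 (mod 143)
74^24 ≡ 92 (mod 143)
74^30 ≡ 1 (mod 143) ✓
So ord_143(74) = 30, hence |⟨74⟩| = 30.
The index is φ(143) / ord(74) = 120 / 30 = 4.

4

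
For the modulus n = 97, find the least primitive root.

5

φ(97) = 97 − 1 = 96 = 2^5 · 3.
g is a primitive root iff g^(96/q) ≢ 1 (mod 97) for each prime q ∈ {2, 3}.
g = 2: 2^48 ≡ 1 — hits 1, so not a primitive root.
g = 3: 3^48 ≡ 1 — hits 1, so not a primitive root.
g = 4: 4^48 ≡ 1 — hits 1, so not a primitive root.
g = 5: 5^48 ≡ 96; 5^32 ≡ 35 — none is 1, so 5 is a primitive root.
So 5 is the smallest generator of (Z/97Z)^×.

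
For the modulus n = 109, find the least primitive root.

φ(109) = 109 − 1 = 108 = 2^2 · 3^3.
Test candidates g = 2, 3, … against the prime factors q ∈ {2, 3} of φ(109): g is a generator iff g^(108/q) ≢ 1 for every such q.
g = 2: 2^54 ≡ 108; 2^36 ≡ 1 — hits 1, so not a primitive root.
g = 3: 3^54 ≡ 1 — hits 1, so not a primitive root.
g = 4: 4^54 ≡ 1 — hits 1, so not a primitive root.
g = 5: 5^54 ≡ 1 — hits 1, so not a primitive root.
g = 6: 6^54 ≡ 108; 6^36 ≡ 63 — none is 1, so 6 is a primitive root.
The smallest primitive root modulo 109 is 6.

6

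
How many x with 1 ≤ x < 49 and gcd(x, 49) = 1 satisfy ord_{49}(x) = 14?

6

φ(49) = φ(7^2) = 7·(7−1) = 42 = 2 · 3 · 7.
(Z/49Z)^× is cyclic (|G| = 42); a cyclic group of order m has exactly φ(d) elements of each order d | m, and none otherwise.
14 = 2 · 7 divides 42, and φ(14) = 6.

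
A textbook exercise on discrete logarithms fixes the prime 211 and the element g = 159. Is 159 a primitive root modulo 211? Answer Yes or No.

Yes

φ(211) = 211 − 1 = 210 = 2 · 3 · 5 · 7.
159 is a primitive root mod 211 iff 159^(φ(211)/q) ≢ 1 for every prime q | φ(211), i.e. q ∈ {2, 3, 5, 7}.
159^105 ≡ 210 (mod 211)  [q = 2: ≢ 1 ✓]
159^70 ≡ 14 (mod 211)  [q = 3: ≢ 1 ✓]
159^42 ≡ 107 (mod 211)  [q = 5: ≢ 1 ✓]
159^30 ≡ 58 (mod 211)  [q = 7: ≢ 1 ✓]
None equal 1, so ord_211(159) = 210: 159 is a primitive root.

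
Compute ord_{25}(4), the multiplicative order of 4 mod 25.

10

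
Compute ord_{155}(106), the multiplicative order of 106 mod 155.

30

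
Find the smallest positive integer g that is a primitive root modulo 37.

2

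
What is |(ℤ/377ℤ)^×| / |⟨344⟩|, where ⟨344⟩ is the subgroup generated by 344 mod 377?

4

By Lagrange's theorem, ord_377(344) divides φ(377) = φ(13·29) = (13−1)·(29−1) = 12·28 = 336 = 2^4 · 3 · 7.
Divisors of 336: 1, 2, 3, 4, 6, 7, 8, 12, 14, 16, 21, 24, 28, 42, 48, 56, 84, 112, 168, 336.
Test each divisor d:
344^1 ≡ 344 (mod 377)
344^2 ≡ 335 (mod 377)
344^3 ≡ 255 (mod 377)
344^4 ≡ 256 (mod 377)
344^6 ≡ 181 (mod 377)
344^7 ≡ 59 (mod 377)
344^8 ≡ 315 (mod 377)
344^12 ≡ 339 (mod 377)
344^14 ≡ 88 (mod 377)
344^16 ≡ 74 (mod 377)
344^21 ≡ 291 (mod 377)
344^24 ≡ 313 (mod 377)
344^28 ≡ 204 (mod 377)
344^42 ≡ 233 (mod 377)
344^48 ≡ 326 (mod 377)
344^56 ≡ 146 (mod 377)
344^84 ≡ 1 (mod 377) ✓
So ord_377(344) = 84, hence |⟨344⟩| = 84.
Index = |(Z/377Z)^×| / |⟨344⟩| = 336 / 84 = 4.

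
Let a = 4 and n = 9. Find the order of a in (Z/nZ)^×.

ord(4) | φ(9) = φ(3^2) = 3·(3−1) = 6 = 2 · 3.
Divisors of 6: 1, 2, 3, 6.
Compute 4^d (mod 9) for the divisors d until we hit 1:
4^1 ≡ 4
4^2 ≡ 7
4^3 ≡ 1
The smallest such exponent is 3, so the order of 4 is 3.

3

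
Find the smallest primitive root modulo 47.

5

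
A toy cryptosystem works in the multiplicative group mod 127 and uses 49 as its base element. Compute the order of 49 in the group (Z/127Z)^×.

63

Since 49 ∈ (Z/127Z)^×, its order divides φ(127) = 127 − 1 = 126 = 2 · 3^2 · 7.
Divisors of 126: 1, 2, 3, 6, 7, 9, 14, 18, 21, 42, 63, 126.
Evaluate successive powers at the divisors of 126:
49^1 ≡ 49
49^2 ≡ 115
49^3 ≡ 47
49^6 ≡ 50
49^7 ≡ 37
49^9 ≡ 64
49^14 ≡ 99
49^18 ≡ 32
49^21 ≡ 107
49^42 ≡ 19
49^63 ≡ 1
Hence ord(49) = 63.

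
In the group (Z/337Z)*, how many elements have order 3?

φ(337) = 337 − 1 = 336 = 2^4 · 3 · 7.
(Z/337Z)^× is cyclic (|G| = 336); a cyclic group of order m has exactly φ(d) elements of each order d | m, and none otherwise.
3 | 336, and φ(3) = 3 − 1 = 2.

2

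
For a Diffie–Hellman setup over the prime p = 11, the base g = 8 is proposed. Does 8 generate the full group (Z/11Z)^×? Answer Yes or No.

Yes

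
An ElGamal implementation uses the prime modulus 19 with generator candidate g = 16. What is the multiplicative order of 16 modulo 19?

The order of 16 must divide φ(19) = 19 − 1 = 18 = 2 · 3^2.
Divisors of 18: 1, 2, 3, 6, 9, 18.
Test each divisor d:
16^1 ≡ 16 (mod 19)
16^2 ≡ 9 (mod 19)
16^3 ≡ 11 (mod 19)
16^6 ≡ 7 (mod 19)
16^9 ≡ 1 (mod 19) ✓
So ord_19(16) = 9.

9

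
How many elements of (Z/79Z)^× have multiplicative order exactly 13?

φ(79) = 79 − 1 = 78 = 2 · 3 · 13.
Since (Z/79Z)^× is cyclic of order 78, the number of elements of order d is φ(d) when d | 78 and 0 otherwise.
13 | 78, and φ(13) = 13 − 1 = 12.

12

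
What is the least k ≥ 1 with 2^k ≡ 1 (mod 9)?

6

ord(2) | φ(9) = φ(3^2) = 3·(3−1) = 6 = 2 · 3.
Divisors of 6: 1, 2, 3, 6.
Check 2^d mod 9 for each divisor in increasing order:
2^1 ≡ 2
2^2 ≡ 4
2^3 ≡ 8
2^6 ≡ 1
So ord_9(2) = 6.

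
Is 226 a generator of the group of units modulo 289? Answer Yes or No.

φ(289) = φ(17^2) = 17·(17−1) = 272 = 2^4 · 17.
An element g generates (Z/289Z)^× iff g^(272/q) ≢ 1 (mod 289) for each prime q ∈ {2, 17}.
226^136 ≡ 288 (mod 289)  [q = 2: ≢ 1 ✓]
226^16 ≡ 103 (mod 289)  [q = 17: ≢ 1 ✓]
All checks pass, so 226 has order 272 and is a primitive root modulo 289.

Yes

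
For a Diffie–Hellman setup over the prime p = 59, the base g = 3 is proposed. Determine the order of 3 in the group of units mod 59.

29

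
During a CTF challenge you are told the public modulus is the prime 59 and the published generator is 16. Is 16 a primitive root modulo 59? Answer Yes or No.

No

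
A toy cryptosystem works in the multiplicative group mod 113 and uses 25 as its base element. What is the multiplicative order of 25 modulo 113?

56

Since 25 ∈ (Z/113Z)^×, its order divides φ(113) = 113 − 1 = 112 = 2^4 · 7.
Divisors of 112: 1, 2, 4, 7, 8, 14, 16, 28, 56, 112.
Test each divisor d:
25^1 ≡ 25 (mod 113)
25^2 ≡ 60 (mod 113)
25^4 ≡ 97 (mod 113)
25^7 ≡ 69 (mod 113)
25^8 ≡ 30 (mod 113)
25^14 ≡ 15 (mod 113)
25^16 ≡ 109 (mod 113)
25^28 ≡ 112 (mod 113)
25^56 ≡ 1 (mod 113) ✓
Hence ord(25) = 56.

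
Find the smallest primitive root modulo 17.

3

φ(17) = 17 − 1 = 16 = 2^4.
Test candidates g = 2, 3, … against the prime factors q ∈ {2} of φ(17): g is a generator iff g^(16/q) ≢ 1 for every such q.
g = 2: 2^8 ≡ 1 — hits 1, so not a primitive root.
g = 3: 3^8 ≡ 16 — none is 1, so 3 is a primitive root.
Hence the least primitive root of 17 is 3.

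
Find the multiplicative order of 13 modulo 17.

4

By Lagrange's theorem, ord_17(13) divides φ(17) = 17 − 1 = 16 = 2^4.
Divisors of 16: 1, 2, 4, 8, 16.
Compute 13^d (mod 17) for the divisors d until we hit 1:
13^1 ≡ 13
13^2 ≡ 16
13^4 ≡ 1
So ord_17(13) = 4.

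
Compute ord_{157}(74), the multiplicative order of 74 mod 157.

ord(74) | φ(157) = 157 − 1 = 156 = 2^2 · 3 · 13.
Divisors of 156: 1, 2, 3, 4, 6, 12, 13, 26, 39, 52, 78, 156.
Check 74^d mod 157 for each divisor in increasing order:
74^1 ≡ 74 (mod 157)
74^2 ≡ 138 (mod 157)
74^3 ≡ 7 (mod 157)
74^4 ≡ 47 (mod 157)
74^6 ≡ 49 (mod 157)
74^12 ≡ 46 (mod 157)
74^13 ≡ 107 (mod 157)
74^26 ≡ 145 (mod 157)
74^39 ≡ 129 (mod 157)
74^52 ≡ 144 (mod 157)
74^78 ≡ 156 (mod 157)
74^156 ≡ 1 (mod 157) ✓
So ord_157(74) = 156.

156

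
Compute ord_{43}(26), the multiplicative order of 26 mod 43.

42

Since 26 ∈ (Z/43Z)^×, its order divides φ(43) = 43 − 1 = 42 = 2 · 3 · 7.
Divisors of 42: 1, 2, 3, 6, 7, 14, 21, 42.
Check 26^d mod 43 for each divisor in increasing order:
26^1 ≡ 26 (mod 43)
26^2 ≡ 31 (mod 43)
26^3 ≡ 32 (mod 43)
26^6 ≡ 35 (mod 43)
26^7 ≡ 7 (mod 43)
26^14 ≡ 6 (mod 43)
26^21 ≡ 42 (mod 43)
26^42 ≡ 1 (mod 43) ✓
The smallest such exponent is 42, so the order of 26 is 42.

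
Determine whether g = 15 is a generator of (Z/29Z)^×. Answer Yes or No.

Yes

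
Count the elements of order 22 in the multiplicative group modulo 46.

φ(46) = φ(2)·φ(23) = 1·22 = 22 = 2 · 11.
In a cyclic group of order 22, there are φ(d) elements of order d for each divisor d of 22, and zero for non-divisors.
22 = 2 · 11 divides 22, and φ(22) = 10.

10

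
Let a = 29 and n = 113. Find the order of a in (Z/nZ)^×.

By Lagrange's theorem, ord_113(29) divides φ(113) = 113 − 1 = 112 = 2^4 · 7.
Divisors of 112: 1, 2, 4, 7, 8, 14, 16, 28, 56, 112.
Test each divisor d:
29^1 ≡ 29 (mod 113)
29^2 ≡ 50 (mod 113)
29^4 ≡ 14 (mod 113)
29^7 ≡ 73 (mod 113)
29^8 ≡ 83 (mod 113)
29^14 ≡ 18 (mod 113)
29^16 ≡ 109 (mod 113)
29^28 ≡ 98 (mod 113)
29^56 ≡ 112 (mod 113)
29^112 ≡ 1 (mod 113) ✓
Therefore the multiplicative order of 29 modulo 113 is 112.

112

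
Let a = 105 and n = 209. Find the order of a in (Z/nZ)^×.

90

The order of 105 must divide φ(209) = φ(11·19) = (11−1)·(19−1) = 10·18 = 180 = 2^2 · 3^2 · 5.
Divisors of 180: 1, 2, 3, 4, 5, 6, 9, 10, 12, 15, 18, 20, 30, 36, 45, 60, 90, 180.
Compute 105^d (mod 209) for the divisors d until we hit 1:
105^1 ≡ 105
105^2 ≡ 157
105^3 ≡ 183
105^4 ≡ 196
105^5 ≡ 98
105^6 ≡ 49
105^9 ≡ 189
105^10 ≡ 199
105^12 ≡ 102
105^15 ≡ 65
105^18 ≡ 191
105^20 ≡ 100
105^30 ≡ 45
105^36 ≡ 115
105^45 ≡ 208
105^60 ≡ 144
105^90 ≡ 1
Hence ord(105) = 90.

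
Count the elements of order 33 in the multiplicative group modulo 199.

20

φ(199) = 199 − 1 = 198 = 2 · 3^2 · 11.
(Z/199Z)^× is cyclic (|G| = 198); a cyclic group of order m has exactly φ(d) elements of each order d | m, and none otherwise.
33 = 3 · 11 divides 198, and φ(33) = 20.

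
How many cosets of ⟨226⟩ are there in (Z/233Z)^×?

Since 226 ∈ (Z/233Z)^×, its order divides φ(233) = 233 − 1 = 232 = 2^3 · 29.
Divisors of 232: 1, 2, 4, 8, 29, 58, 116, 232.
Evaluate successive powers at the divisors of 232:
226^1 ≡ 226 (mod 233)
226^2 ≡ 49 (mod 233)
226^4 ≡ 71 (mod 233)
226^8 ≡ 148 (mod 233)
226^29 ≡ 144 (mod 233)
226^58 ≡ 232 (mod 233)
226^116 ≡ 1 (mod 233) ✓
Thus |⟨226⟩| = ord(226) = 116.
The index is φ(233) / ord(226) = 232 / 116 = 2.

2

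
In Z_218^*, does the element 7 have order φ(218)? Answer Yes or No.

No

φ(218) = φ(2)·φ(109) = 1·108 = 108 = 2^2 · 3^3.
7 is a primitive root mod 218 iff 7^(φ(218)/q) ≢ 1 for every prime q | φ(218), i.e. q ∈ {2, 3}.
7^54 ≡ 1 (mod 218)  [q = 2: ≡ 1 ✗]
7^36 ≡ 63 (mod 218)  [q = 3: ≢ 1 ✓]
7^54 ≡ 1 shows ord(7) | 54, strictly less than φ(218); not a primitive root.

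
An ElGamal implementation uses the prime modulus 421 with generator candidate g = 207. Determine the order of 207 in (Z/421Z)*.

84

The order of 207 must divide φ(421) = 421 − 1 = 420 = 2^2 · 3 · 5 · 7.
Divisors of 420: 1, 2, 3, 4, 5, 6, 7, 10, 12, 14, 15, 20, 21, 28, 30, 35, 42, 60, 70, 84, 105, 140, 210, 420.
Test each divisor d:
207^1 ≡ 207
207^2 ≡ 328
207^3 ≡ 115
207^4 ≡ 229
207^5 ≡ 251
207^6 ≡ 174
207^7 ≡ 233
207^10 ≡ 272
207^12 ≡ 385
207^14 ≡ 401
207^15 ≡ 70
207^20 ≡ 309
207^21 ≡ 392
207^28 ≡ 400
207^30 ≡ 269
207^35 ≡ 159
207^42 ≡ 420
207^60 ≡ 370
207^70 ≡ 21
207^84 ≡ 1
Hence ord(207) = 84.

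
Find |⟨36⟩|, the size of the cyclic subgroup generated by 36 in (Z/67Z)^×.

The order of 36 must divide φ(67) = 67 − 1 = 66 = 2 · 3 · 11.
Divisors of 66: 1, 2, 3, 6, 11, 22, 33, 66.
Check 36^d mod 67 for each divisor in increasing order:
36^1 ≡ 36 (mod 67)
36^2 ≡ 23 (mod 67)
36^3 ≡ 24 (mod 67)
36^6 ≡ 40 (mod 67)
36^11 ≡ 37 (mod 67)
36^22 ≡ 29 (mod 67)
36^33 ≡ 1 (mod 67) ✓
Therefore the multiplicative order of 36 modulo 67 is 33.

33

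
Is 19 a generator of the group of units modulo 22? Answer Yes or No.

φ(22) = φ(2)·φ(11) = 1·10 = 10 = 2 · 5.
It suffices to check that the order of 19 is not a proper divisor of 10: compute 19^(10/q) for q ∈ {2, 5}.
19^5 ≡ 21 (mod 22)  [q = 2: ≢ 1 ✓]
19^2 ≡ 9 (mod 22)  [q = 5: ≢ 1 ✓]
All checks pass, so 19 has order 10 and is a primitive root modulo 22.

Yes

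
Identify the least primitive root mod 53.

2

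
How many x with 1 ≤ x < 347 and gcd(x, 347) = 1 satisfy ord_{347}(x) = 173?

172

φ(347) = 347 − 1 = 346 = 2 · 173.
(Z/347Z)^× is cyclic (|G| = 346); a cyclic group of order m has exactly φ(d) elements of each order d | m, and none otherwise.
173 | 346, and φ(173) = 173 − 1 = 172.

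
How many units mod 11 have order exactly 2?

1

φ(11) = 11 − 1 = 10 = 2 · 5.
(Z/11Z)^× is cyclic (|G| = 10); a cyclic group of order m has exactly φ(d) elements of each order d | m, and none otherwise.
2 | 10, and φ(2) = 2 − 1 = 1.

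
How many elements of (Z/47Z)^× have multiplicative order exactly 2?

1

φ(47) = 47 − 1 = 46 = 2 · 23.
(Z/47Z)^× is cyclic (|G| = 46); a cyclic group of order m has exactly φ(d) elements of each order d | m, and none otherwise.
2 | 46, and φ(2) = 2 − 1 = 1.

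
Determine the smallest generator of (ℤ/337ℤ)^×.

10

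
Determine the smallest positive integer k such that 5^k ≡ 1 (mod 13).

ord(5) | φ(13) = 13 − 1 = 12 = 2^2 · 3.
Divisors of 12: 1, 2, 3, 4, 6, 12.
Check 5^d mod 13 for each divisor in increasing order:
5^1 ≡ 5 (mod 13)
5^2 ≡ 12 (mod 13)
5^3 ≡ 8 (mod 13)
5^4 ≡ 1 (mod 13) ✓
The smallest such exponent is 4, so the order of 5 is 4.

4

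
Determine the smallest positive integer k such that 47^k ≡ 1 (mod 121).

55

By Lagrange's theorem, ord_121(47) divides φ(121) = φ(11^2) = 11·(11−1) = 110 = 2 · 5 · 11.
Divisors of 110: 1, 2, 5, 10, 11, 22, 55, 110.
Test each divisor d:
47^1 ≡ 47
47^2 ≡ 31
47^5 ≡ 34
47^10 ≡ 67
47^11 ≡ 3
47^22 ≡ 9
47^55 ≡ 1
Therefore the multiplicative order of 47 modulo 121 is 55.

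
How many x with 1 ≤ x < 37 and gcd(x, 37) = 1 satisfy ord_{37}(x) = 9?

φ(37) = 37 − 1 = 36 = 2^2 · 3^2.
(Z/37Z)^× is cyclic (|G| = 36); a cyclic group of order m has exactly φ(d) elements of each order d | m, and none otherwise.
9 = 3^2 divides 36, and φ(9) = 6.

6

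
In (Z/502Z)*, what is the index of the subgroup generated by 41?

2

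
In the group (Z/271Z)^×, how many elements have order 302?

φ(271) = 271 − 1 = 270 = 2 · 3^3 · 5.
In a cyclic group of order 270, there are φ(d) elements of order d for each divisor d of 270, and zero for non-divisors.
Here 270 is not a multiple of 302, so there are no elements of order 302.

0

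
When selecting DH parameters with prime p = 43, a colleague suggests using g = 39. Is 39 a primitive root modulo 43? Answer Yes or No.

No

φ(43) = 43 − 1 = 42 = 2 · 3 · 7.
39 is a primitive root mod 43 iff 39^(φ(43)/q) ≢ 1 for every prime q | φ(43), i.e. q ∈ {2, 3, 7}.
39^21 ≡ 42 (mod 43)  [q = 2: ≢ 1 ✓]
39^14 ≡ 1 (mod 43)  [q = 3: ≡ 1 ✗]
39^6 ≡ 11 (mod 43)  [q = 7: ≢ 1 ✓]
39^14 ≡ 1 shows ord(39) | 14, strictly less than φ(43); not a primitive root.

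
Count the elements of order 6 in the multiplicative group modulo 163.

2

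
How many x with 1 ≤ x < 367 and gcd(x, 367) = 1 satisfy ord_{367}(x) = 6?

φ(367) = 367 − 1 = 366 = 2 · 3 · 61.
Since (Z/367Z)^× is cyclic of order 366, the number of elements of order d is φ(d) when d | 366 and 0 otherwise.
6 = 2 · 3 divides 366, and φ(6) = 2.

2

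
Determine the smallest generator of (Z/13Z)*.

2

φ(13) = 13 − 1 = 12 = 2^2 · 3.
Test candidates g = 2, 3, … against the prime factors q ∈ {2, 3} of φ(13): g is a generator iff g^(12/q) ≢ 1 for every such q.
g = 2: 2^6 ≡ 12; 2^4 ≡ 3 — none is 1, so 2 is a primitive root.
So 2 is the smallest generator of (Z/13Z)^×.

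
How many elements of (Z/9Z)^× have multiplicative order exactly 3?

φ(9) = φ(3^2) = 3·(3−1) = 6 = 2 · 3.
Since (Z/9Z)^× is cyclic of order 6, the number of elements of order d is φ(d) when d | 6 and 0 otherwise.
3 | 6, and φ(3) = 3 − 1 = 2.

2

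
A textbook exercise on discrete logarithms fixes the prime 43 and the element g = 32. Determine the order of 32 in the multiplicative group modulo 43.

14

The order of 32 must divide φ(43) = 43 − 1 = 42 = 2 · 3 · 7.
Divisors of 42: 1, 2, 3, 6, 7, 14, 21, 42.
Test each divisor d:
32^1 ≡ 32 (mod 43)
32^2 ≡ 35 (mod 43)
32^3 ≡ 2 (mod 43)
32^6 ≡ 4 (mod 43)
32^7 ≡ 42 (mod 43)
32^14 ≡ 1 (mod 43) ✓
The smallest such exponent is 14, so the order of 32 is 14.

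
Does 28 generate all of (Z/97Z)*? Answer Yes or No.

No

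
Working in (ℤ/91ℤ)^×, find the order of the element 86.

12

By Lagrange's theorem, ord_91(86) divides φ(91) = φ(7·13) = (7−1)·(13−1) = 6·12 = 72 = 2^3 · 3^2.
Divisors of 72: 1, 2, 3, 4, 6, 8, 9, 12, 18, 24, 36, 72.
Test each divisor d:
86^1 ≡ 86 (mod 91)
86^2 ≡ 25 (mod 91)
86^3 ≡ 57 (mod 91)
86^4 ≡ 79 (mod 91)
86^6 ≡ 64 (mod 91)
86^8 ≡ 53 (mod 91)
86^9 ≡ 8 (mod 91)
86^12 ≡ 1 (mod 91) ✓
The smallest such exponent is 12, so the order of 86 is 12.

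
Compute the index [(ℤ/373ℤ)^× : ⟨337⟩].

4

ord(337) | φ(373) = 373 − 1 = 372 = 2^2 · 3 · 31.
Divisors of 372: 1, 2, 3, 4, 6, 12, 31, 62, 93, 124, 186, 372.
Test each divisor d:
337^1 ≡ 337 (mod 373)
337^2 ≡ 177 (mod 373)
337^3 ≡ 342 (mod 373)
337^4 ≡ 370 (mod 373)
337^6 ≡ 215 (mod 373)
337^12 ≡ 346 (mod 373)
337^31 ≡ 284 (mod 373)
337^62 ≡ 88 (mod 373)
337^93 ≡ 1 (mod 373) ✓
So ord_373(337) = 93, hence |⟨337⟩| = 93.
Index = |(Z/373Z)^×| / |⟨337⟩| = 372 / 93 = 4.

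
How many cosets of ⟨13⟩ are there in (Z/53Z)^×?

4

ord(13) | φ(53) = 53 − 1 = 52 = 2^2 · 13.
Divisors of 52: 1, 2, 4, 13, 26, 52.
Compute 13^d (mod 53) for the divisors d until we hit 1:
13^1 ≡ 13
13^2 ≡ 10
13^4 ≡ 47
13^13 ≡ 1
So ord_53(13) = 13, hence |⟨13⟩| = 13.
Index = |(Z/53Z)^×| / |⟨13⟩| = 52 / 13 = 4.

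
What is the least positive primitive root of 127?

3

φ(127) = 127 − 1 = 126 = 2 · 3^2 · 7.
g is a primitive root iff g^(126/q) ≢ 1 (mod 127) for each prime q ∈ {2, 3, 7}.
g = 2: 2^63 ≡ 1 — hits 1, so not a primitive root.
g = 3: 3^63 ≡ 126; 3^42 ≡ 107; 3^18 ≡ 4 — none is 1, so 3 is a primitive root.
So 3 is the smallest generator of (Z/127Z)^×.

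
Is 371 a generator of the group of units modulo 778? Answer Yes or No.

Yes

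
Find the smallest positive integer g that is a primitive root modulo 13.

2

φ(13) = 13 − 1 = 12 = 2^2 · 3.
g is a primitive root iff g^(12/q) ≢ 1 (mod 13) for each prime q ∈ {2, 3}.
g = 2: 2^6 ≡ 12; 2^4 ≡ 3 — none is 1, so 2 is a primitive root.
The smallest primitive root modulo 13 is 2.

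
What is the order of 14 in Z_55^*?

The order of 14 must divide φ(55) = φ(5·11) = (5−1)·(11−1) = 4·10 = 40 = 2^3 · 5.
Divisors of 40: 1, 2, 4, 5, 8, 10, 20, 40.
Evaluate successive powers at the divisors of 40:
14^1 ≡ 14
14^2 ≡ 31
14^4 ≡ 26
14^5 ≡ 34
14^8 ≡ 16
14^10 ≡ 1
The smallest such exponent is 10, so the order of 14 is 10.

10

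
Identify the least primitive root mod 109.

φ(109) = 109 − 1 = 108 = 2^2 · 3^3.
g is a primitive root iff g^(108/q) ≢ 1 (mod 109) for each prime q ∈ {2, 3}.
g = 2: 2^54 ≡ 108; 2^36 ≡ 1 — hits 1, so not a primitive root.
g = 3: 3^54 ≡ 1 — hits 1, so not a primitive root.
g = 4: 4^54 ≡ 1 — hits 1, so not a primitive root.
g = 5: 5^54 ≡ 1 — hits 1, so not a primitive root.
g = 6: 6^54 ≡ 108; 6^36 ≡ 63 — none is 1, so 6 is a primitive root.
So 6 is the smallest generator of (Z/109Z)^×.

6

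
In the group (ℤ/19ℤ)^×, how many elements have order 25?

φ(19) = 19 − 1 = 18 = 2 · 3^2.
Since (Z/19Z)^× is cyclic of order 18, the number of elements of order d is φ(d) when d | 18 and 0 otherwise.
Here 18 is not a multiple of 25, so there are no elements of order 25.

0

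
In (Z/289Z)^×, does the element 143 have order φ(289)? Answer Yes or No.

Yes

φ(289) = φ(17^2) = 17·(17−1) = 272 = 2^4 · 17.
Test 143^(272/q) mod 289 for each prime factor q of 272:
143^136 ≡ 288 (mod 289)  [q = 2: ≢ 1 ✓]
143^16 ≡ 239 (mod 289)  [q = 17: ≢ 1 ✓]
Every test exponent gives a nontrivial residue, hence 143 generates the full group.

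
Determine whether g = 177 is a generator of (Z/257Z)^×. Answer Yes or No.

φ(257) = 257 − 1 = 256 = 2^8.
Test 177^(256/q) mod 257 for each prime factor q of 256:
177^128 ≡ 256 (mod 257)  [q = 2: ≢ 1 ✓]
Every test exponent gives a nontrivial residue, hence 177 generates the full group.

Yes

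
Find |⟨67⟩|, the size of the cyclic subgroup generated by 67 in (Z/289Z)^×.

34

The order of 67 must divide φ(289) = φ(17^2) = 17·(17−1) = 272 = 2^4 · 17.
Divisors of 272: 1, 2, 4, 8, 16, 17, 34, 68, 136, 272.
Check 67^d mod 289 for each divisor in increasing order:
67^1 ≡ 67 (mod 289)
67^2 ≡ 154 (mod 289)
67^4 ≡ 18 (mod 289)
67^8 ≡ 35 (mod 289)
67^16 ≡ 69 (mod 289)
67^17 ≡ 288 (mod 289)
67^34 ≡ 1 (mod 289) ✓
The smallest such exponent is 34, so the order of 67 is 34.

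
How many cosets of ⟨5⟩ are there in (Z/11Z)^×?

ord(5) | φ(11) = 11 − 1 = 10 = 2 · 5.
Divisors of 10: 1, 2, 5, 10.
Compute 5^d (mod 11) for the divisors d until we hit 1:
5^1 ≡ 5 (mod 11)
5^2 ≡ 3 (mod 11)
5^5 ≡ 1 (mod 11) ✓
So ord_11(5) = 5, hence |⟨5⟩| = 5.
Index = |(Z/11Z)^×| / |⟨5⟩| = 10 / 5 = 2.

2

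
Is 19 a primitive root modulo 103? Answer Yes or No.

φ(103) = 103 − 1 = 102 = 2 · 3 · 17.
19 is a primitive root mod 103 iff 19^(φ(103)/q) ≢ 1 for every prime q | φ(103), i.e. q ∈ {2, 3, 17}.
19^51 ≡ 1 (mod 103)  [q = 2: ≡ 1 ✗]
19^34 ≡ 46 (mod 103)  [q = 3: ≢ 1 ✓]
19^6 ≡ 13 (mod 103)  [q = 17: ≢ 1 ✓]
19^51 ≡ 1 shows ord(19) | 51, strictly less than φ(103); not a primitive root.

No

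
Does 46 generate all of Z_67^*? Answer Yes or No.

Yes

φ(67) = 67 − 1 = 66 = 2 · 3 · 11.
Test 46^(66/q) mod 67 for each prime factor q of 66:
46^33 ≡ 66 (mod 67)  [q = 2: ≢ 1 ✓]
46^22 ≡ 29 (mod 67)  [q = 3: ≢ 1 ✓]
46^6 ≡ 24 (mod 67)  [q = 11: ≢ 1 ✓]
Every test exponent gives a nontrivial residue, hence 46 generates the full group.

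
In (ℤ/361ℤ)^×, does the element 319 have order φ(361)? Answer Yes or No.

Yes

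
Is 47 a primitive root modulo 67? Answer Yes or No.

No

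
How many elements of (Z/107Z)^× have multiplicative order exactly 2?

1

φ(107) = 107 − 1 = 106 = 2 · 53.
(Z/107Z)^× is cyclic (|G| = 106); a cyclic group of order m has exactly φ(d) elements of each order d | m, and none otherwise.
2 | 106, and φ(2) = 2 − 1 = 1.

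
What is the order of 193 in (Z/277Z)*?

ord(193) | φ(277) = 277 − 1 = 276 = 2^2 · 3 · 23.
Divisors of 276: 1, 2, 3, 4, 6, 12, 23, 46, 69, 92, 138, 276.
Compute 193^d (mod 277) for the divisors d until we hit 1:
193^1 ≡ 193 (mod 277)
193^2 ≡ 131 (mod 277)
193^3 ≡ 76 (mod 277)
193^4 ≡ 264 (mod 277)
193^6 ≡ 236 (mod 277)
193^12 ≡ 19 (mod 277)
193^23 ≡ 276 (mod 277)
193^46 ≡ 1 (mod 277) ✓
Therefore the multiplicative order of 193 modulo 277 is 46.

46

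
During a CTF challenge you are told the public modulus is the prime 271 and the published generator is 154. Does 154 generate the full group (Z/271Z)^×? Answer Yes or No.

φ(271) = 271 − 1 = 270 = 2 · 3^3 · 5.
Test 154^(270/q) mod 271 for each prime factor q of 270:
154^135 ≡ 1 (mod 271)  [q = 2: ≡ 1 ✗]
154^90 ≡ 1 (mod 271)  [q = 3: ≡ 1 ✗]
154^54 ≡ 244 (mod 271)  [q = 5: ≢ 1 ✓]
154^135 ≡ 1 shows ord(154) | 135, strictly less than φ(271); not a primitive root.

No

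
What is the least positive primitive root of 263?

φ(263) = 263 − 1 = 262 = 2 · 131.
Test candidates g = 2, 3, … against the prime factors q ∈ {2, 131} of φ(263): g is a generator iff g^(262/q) ≢ 1 for every such q.
g = 2: 2^131 ≡ 1 — hits 1, so not a primitive root.
g = 3: 3^131 ≡ 1 — hits 1, so not a primitive root.
g = 4: 4^131 ≡ 1 — hits 1, so not a primitive root.
g = 5: 5^131 ≡ 262; 5^2 ≡ 25 — none is 1, so 5 is a primitive root.
So 5 is the smallest generator of (Z/263Z)^×.

5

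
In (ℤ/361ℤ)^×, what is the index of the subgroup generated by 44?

ord(44) | φ(361) = φ(19^2) = 19·(19−1) = 342 = 2 · 3^2 · 19.
Divisors of 342: 1, 2, 3, 6, 9, 18, 19, 38, 57, 114, 171, 342.
Test each divisor d:
44^1 ≡ 44 (mod 361)
44^2 ≡ 131 (mod 361)
44^3 ≡ 349 (mod 361)
44^6 ≡ 144 (mod 361)
44^9 ≡ 77 (mod 361)
44^18 ≡ 153 (mod 361)
44^19 ≡ 234 (mod 361)
44^38 ≡ 245 (mod 361)
44^57 ≡ 292 (mod 361)
44^114 ≡ 68 (mod 361)
44^171 ≡ 1 (mod 361) ✓
Thus |⟨44⟩| = ord(44) = 171.
Index = |(Z/361Z)^×| / |⟨44⟩| = 342 / 171 = 2.

2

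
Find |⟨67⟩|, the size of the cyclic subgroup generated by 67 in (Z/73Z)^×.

ord(67) | φ(73) = 73 − 1 = 72 = 2^3 · 3^2.
Divisors of 72: 1, 2, 3, 4, 6, 8, 9, 12, 18, 24, 36, 72.
Check 67^d mod 73 for each divisor in increasing order:
67^1 ≡ 67 (mod 73)
67^2 ≡ 36 (mod 73)
67^3 ≡ 3 (mod 73)
67^4 ≡ 55 (mod 73)
67^6 ≡ 9 (mod 73)
67^8 ≡ 32 (mod 73)
67^9 ≡ 27 (mod 73)
67^12 ≡ 8 (mod 73)
67^18 ≡ 72 (mod 73)
67^24 ≡ 64 (mod 73)
67^36 ≡ 1 (mod 73) ✓
The smallest such exponent is 36, so the order of 67 is 36.

36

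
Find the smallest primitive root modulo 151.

6

φ(151) = 151 − 1 = 150 = 2 · 3 · 5^2.
g is a primitive root iff g^(150/q) ≢ 1 (mod 151) for each prime q ∈ {2, 3, 5}.
g = 2: 2^75 ≡ 1 — hits 1, so not a primitive root.
g = 3: 3^75 ≡ 150; 3^50 ≡ 1 — hits 1, so not a primitive root.
g = 4: 4^75 ≡ 1 — hits 1, so not a primitive root.
g = 5: 5^75 ≡ 1 — hits 1, so not a primitive root.
g = 6: 6^75 ≡ 150; 6^50 ≡ 32; 6^30 ≡ 59 — none is 1, so 6 is a primitive root.
The smallest primitive root modulo 151 is 6.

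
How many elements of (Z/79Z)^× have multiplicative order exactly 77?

0

φ(79) = 79 − 1 = 78 = 2 · 3 · 13.
Since (Z/79Z)^× is cyclic of order 78, the number of elements of order d is φ(d) when d | 78 and 0 otherwise.
Since 77 ∤ 78, the count is 0.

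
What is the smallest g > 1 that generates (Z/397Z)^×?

5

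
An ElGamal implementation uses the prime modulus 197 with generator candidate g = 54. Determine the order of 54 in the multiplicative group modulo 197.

49

Since 54 ∈ (Z/197Z)^×, its order divides φ(197) = 197 − 1 = 196 = 2^2 · 7^2.
Divisors of 196: 1, 2, 4, 7, 14, 28, 49, 98, 196.
Evaluate successive powers at the divisors of 196:
54^1 ≡ 54 (mod 197)
54^2 ≡ 158 (mod 197)
54^4 ≡ 142 (mod 197)
54^7 ≡ 191 (mod 197)
54^14 ≡ 36 (mod 197)
54^28 ≡ 114 (mod 197)
54^49 ≡ 1 (mod 197) ✓
Therefore the multiplicative order of 54 modulo 197 is 49.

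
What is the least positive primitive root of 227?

2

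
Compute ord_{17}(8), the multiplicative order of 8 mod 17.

ord(8) | φ(17) = 17 − 1 = 16 = 2^4.
Divisors of 16: 1, 2, 4, 8, 16.
Compute 8^d (mod 17) for the divisors d until we hit 1:
8^1 ≡ 8
8^2 ≡ 13
8^4 ≡ 16
8^8 ≡ 1
So ord_17(8) = 8.

8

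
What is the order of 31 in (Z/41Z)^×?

10

Since 31 ∈ (Z/41Z)^×, its order divides φ(41) = 41 − 1 = 40 = 2^3 · 5.
Divisors of 40: 1, 2, 4, 5, 8, 10, 20, 40.
Test each divisor d:
31^1 ≡ 31
31^2 ≡ 18
31^4 ≡ 37
31^5 ≡ 40
31^8 ≡ 16
31^10 ≡ 1
Hence ord(31) = 10.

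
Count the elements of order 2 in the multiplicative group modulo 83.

1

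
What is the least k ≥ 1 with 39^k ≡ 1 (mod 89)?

11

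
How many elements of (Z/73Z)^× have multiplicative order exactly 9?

6

φ(73) = 73 − 1 = 72 = 2^3 · 3^2.
Since (Z/73Z)^× is cyclic of order 72, the number of elements of order d is φ(d) when d | 72 and 0 otherwise.
9 = 3^2 divides 72, and φ(9) = 6.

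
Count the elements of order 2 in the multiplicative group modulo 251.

φ(251) = 251 − 1 = 250 = 2 · 5^3.
Since (Z/251Z)^× is cyclic of order 250, the number of elements of order d is φ(d) when d | 250 and 0 otherwise.
2 | 250, and φ(2) = 2 − 1 = 1.

1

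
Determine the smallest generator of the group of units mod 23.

5

φ(23) = 23 − 1 = 22 = 2 · 11.
Test candidates g = 2, 3, … against the prime factors q ∈ {2, 11} of φ(23): g is a generator iff g^(22/q) ≢ 1 for every such q.
g = 2: 2^11 ≡ 1 — hits 1, so not a primitive root.
g = 3: 3^11 ≡ 1 — hits 1, so not a primitive root.
g = 4: 4^11 ≡ 1 — hits 1, so not a primitive root.
g = 5: 5^11 ≡ 22; 5^2 ≡ 2 — none is 1, so 5 is a primitive root.
The smallest primitive root modulo 23 is 5.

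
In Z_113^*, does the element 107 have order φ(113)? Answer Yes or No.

Yes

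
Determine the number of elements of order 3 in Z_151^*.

φ(151) = 151 − 1 = 150 = 2 · 3 · 5^2.
Since (Z/151Z)^× is cyclic of order 150, the number of elements of order d is φ(d) when d | 150 and 0 otherwise.
3 | 150, and φ(3) = 3 − 1 = 2.

2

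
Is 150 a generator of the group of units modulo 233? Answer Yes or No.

Yes

φ(233) = 233 − 1 = 232 = 2^3 · 29.
An element g generates (Z/233Z)^× iff g^(232/q) ≢ 1 (mod 233) for each prime q ∈ {2, 29}.
150^116 ≡ 232 (mod 233)  [q = 2: ≢ 1 ✓]
150^8 ≡ 38 (mod 233)  [q = 29: ≢ 1 ✓]
Every test exponent gives a nontrivial residue, hence 150 generates the full group.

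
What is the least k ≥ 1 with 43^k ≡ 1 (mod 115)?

44

The order of 43 must divide φ(115) = φ(5·23) = (5−1)·(23−1) = 4·22 = 88 = 2^3 · 11.
Divisors of 88: 1, 2, 4, 8, 11, 22, 44, 88.
Check 43^d mod 115 for each divisor in increasing order:
43^1 ≡ 43
43^2 ≡ 9
43^4 ≡ 81
43^8 ≡ 6
43^11 ≡ 22
43^22 ≡ 24
43^44 ≡ 1
The smallest such exponent is 44, so the order of 43 is 44.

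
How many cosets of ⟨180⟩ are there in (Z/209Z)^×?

4

By Lagrange's theorem, ord_209(180) divides φ(209) = φ(11·19) = (11−1)·(19−1) = 10·18 = 180 = 2^2 · 3^2 · 5.
Divisors of 180: 1, 2, 3, 4, 5, 6, 9, 10, 12, 15, 18, 20, 30, 36, 45, 60, 90, 180.
Test each divisor d:
180^1 ≡ 180
180^2 ≡ 5
180^3 ≡ 64
180^4 ≡ 25
180^5 ≡ 111
180^6 ≡ 125
180^9 ≡ 58
180^10 ≡ 199
180^12 ≡ 159
180^15 ≡ 144
180^18 ≡ 20
180^20 ≡ 100
180^30 ≡ 45
180^36 ≡ 191
180^45 ≡ 1
The order of 180 is 45, so the subgroup it generates has 45 elements.
[(Z/209Z)^× : ⟨180⟩] = 180/45 = 4.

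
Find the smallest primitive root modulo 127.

φ(127) = 127 − 1 = 126 = 2 · 3^2 · 7.
g is a primitive root iff g^(126/q) ≢ 1 (mod 127) for each prime q ∈ {2, 3, 7}.
g = 2: 2^63 ≡ 1 — hits 1, so not a primitive root.
g = 3: 3^63 ≡ 126; 3^42 ≡ 107; 3^18 ≡ 4 — none is 1, so 3 is a primitive root.
So 3 is the smallest generator of (Z/127Z)^×.

3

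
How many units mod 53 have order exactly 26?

12

φ(53) = 53 − 1 = 52 = 2^2 · 13.
In a cyclic group of order 52, there are φ(d) elements of order d for each divisor d of 52, and zero for non-divisors.
26 = 2 · 13 divides 52, and φ(26) = 12.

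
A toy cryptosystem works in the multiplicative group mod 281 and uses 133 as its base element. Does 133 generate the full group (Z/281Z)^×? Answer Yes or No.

Yes

φ(281) = 281 − 1 = 280 = 2^3 · 5 · 7.
An element g generates (Z/281Z)^× iff g^(280/q) ≢ 1 (mod 281) for each prime q ∈ {2, 5, 7}.
133^140 ≡ 280 (mod 281)  [q = 2: ≢ 1 ✓]
133^56 ≡ 153 (mod 281)  [q = 5: ≢ 1 ✓]
133^40 ≡ 165 (mod 281)  [q = 7: ≢ 1 ✓]
None equal 1, so ord_281(133) = 280: 133 is a primitive root.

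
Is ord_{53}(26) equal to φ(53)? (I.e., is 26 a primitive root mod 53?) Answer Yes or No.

φ(53) = 53 − 1 = 52 = 2^2 · 13.
It suffices to check that the order of 26 is not a proper divisor of 52: compute 26^(52/q) for q ∈ {2, 13}.
26^26 ≡ 52 (mod 53)  [q = 2: ≢ 1 ✓]
26^4 ≡ 10 (mod 53)  [q = 13: ≢ 1 ✓]
All checks pass, so 26 has order 52 and is a primitive root modulo 53.

Yes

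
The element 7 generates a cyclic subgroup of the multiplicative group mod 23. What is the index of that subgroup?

ord(7) | φ(23) = 23 − 1 = 22 = 2 · 11.
Divisors of 22: 1, 2, 11, 22.
Compute 7^d (mod 23) for the divisors d until we hit 1:
7^1 ≡ 7
7^2 ≡ 3
7^11 ≡ 22
7^22 ≡ 1
Thus |⟨7⟩| = ord(7) = 22.
Index = |(Z/23Z)^×| / |⟨7⟩| = 22 / 22 = 1.

1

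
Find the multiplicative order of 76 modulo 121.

ord(76) | φ(121) = φ(11^2) = 11·(11−1) = 110 = 2 · 5 · 11.
Divisors of 110: 1, 2, 5, 10, 11, 22, 55, 110.
Compute 76^d (mod 121) for the divisors d until we hit 1:
76^1 ≡ 76 (mod 121)
76^2 ≡ 89 (mod 121)
76^5 ≡ 21 (mod 121)
76^10 ≡ 78 (mod 121)
76^11 ≡ 120 (mod 121)
76^22 ≡ 1 (mod 121) ✓
The smallest such exponent is 22, so the order of 76 is 22.

22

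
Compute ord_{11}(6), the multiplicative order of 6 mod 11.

Since 6 ∈ (Z/11Z)^×, its order divides φ(11) = 11 − 1 = 10 = 2 · 5.
Divisors of 10: 1, 2, 5, 10.
Evaluate successive powers at the divisors of 10:
6^1 ≡ 6
6^2 ≡ 3
6^5 ≡ 10
6^10 ≡ 1
The smallest such exponent is 10, so the order of 6 is 10.

10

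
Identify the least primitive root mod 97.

5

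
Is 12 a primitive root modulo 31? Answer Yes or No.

φ(31) = 31 − 1 = 30 = 2 · 3 · 5.
An element g generates (Z/31Z)^× iff g^(30/q) ≢ 1 (mod 31) for each prime q ∈ {2, 3, 5}.
12^15 ≡ 30 (mod 31)  [q = 2: ≢ 1 ✓]
12^10 ≡ 25 (mod 31)  [q = 3: ≢ 1 ✓]
12^6 ≡ 2 (mod 31)  [q = 5: ≢ 1 ✓]
All checks pass, so 12 has order 30 and is a primitive root modulo 31.

Yes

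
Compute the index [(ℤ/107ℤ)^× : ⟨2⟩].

1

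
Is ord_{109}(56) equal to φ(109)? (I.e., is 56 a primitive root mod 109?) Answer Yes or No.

φ(109) = 109 − 1 = 108 = 2^2 · 3^3.
56 is a primitive root mod 109 iff 56^(φ(109)/q) ≢ 1 for every prime q | φ(109), i.e. q ∈ {2, 3}.
56^54 ≡ 108 (mod 109)  [q = 2: ≢ 1 ✓]
56^36 ≡ 63 (mod 109)  [q = 3: ≢ 1 ✓]
All checks pass, so 56 has order 108 and is a primitive root modulo 109.

Yes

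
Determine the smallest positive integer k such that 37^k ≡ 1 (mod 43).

6

By Lagrange's theorem, ord_43(37) divides φ(43) = 43 − 1 = 42 = 2 · 3 · 7.
Divisors of 42: 1, 2, 3, 6, 7, 14, 21, 42.
Compute 37^d (mod 43) for the divisors d until we hit 1:
37^1 ≡ 37
37^2 ≡ 36
37^3 ≡ 42
37^6 ≡ 1
So ord_43(37) = 6.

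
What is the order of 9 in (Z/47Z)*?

23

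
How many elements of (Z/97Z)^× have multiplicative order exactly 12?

4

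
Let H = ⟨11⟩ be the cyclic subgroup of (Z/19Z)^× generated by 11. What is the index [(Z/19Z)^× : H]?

The order of 11 must divide φ(19) = 19 − 1 = 18 = 2 · 3^2.
Divisors of 18: 1, 2, 3, 6, 9, 18.
Check 11^d mod 19 for each divisor in increasing order:
11^1 ≡ 11 (mod 19)
11^2 ≡ 7 (mod 19)
11^3 ≡ 1 (mod 19) ✓
Thus |⟨11⟩| = ord(11) = 3.
[(Z/19Z)^× : ⟨11⟩] = 18/3 = 6.

6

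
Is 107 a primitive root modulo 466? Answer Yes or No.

No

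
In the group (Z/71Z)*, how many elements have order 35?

24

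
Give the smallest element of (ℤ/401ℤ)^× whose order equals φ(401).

3

φ(401) = 401 − 1 = 400 = 2^4 · 5^2.
g is a primitive root iff g^(400/q) ≢ 1 (mod 401) for each prime q ∈ {2, 5}.
g = 2: 2^200 ≡ 1 — hits 1, so not a primitive root.
g = 3: 3^200 ≡ 400; 3^80 ≡ 72 — none is 1, so 3 is a primitive root.
The smallest primitive root modulo 401 is 3.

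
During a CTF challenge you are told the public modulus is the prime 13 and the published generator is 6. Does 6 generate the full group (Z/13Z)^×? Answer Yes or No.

Yes

φ(13) = 13 − 1 = 12 = 2^2 · 3.
Test 6^(12/q) mod 13 for each prime factor q of 12:
6^6 ≡ 12 (mod 13)  [q = 2: ≢ 1 ✓]
6^4 ≡ 9 (mod 13)  [q = 3: ≢ 1 ✓]
Every test exponent gives a nontrivial residue, hence 6 generates the full group.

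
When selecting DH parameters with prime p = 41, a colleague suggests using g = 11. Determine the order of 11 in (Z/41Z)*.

40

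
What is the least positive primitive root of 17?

3

φ(17) = 17 − 1 = 16 = 2^4.
Test candidates g = 2, 3, … against the prime factors q ∈ {2} of φ(17): g is a generator iff g^(16/q) ≢ 1 for every such q.
g = 2: 2^8 ≡ 1 — hits 1, so not a primitive root.
g = 3: 3^8 ≡ 16 — none is 1, so 3 is a primitive root.
The smallest primitive root modulo 17 is 3.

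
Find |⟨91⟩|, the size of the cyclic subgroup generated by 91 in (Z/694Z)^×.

Since 91 ∈ (Z/694Z)^×, its order divides φ(694) = φ(2)·φ(347) = 1·346 = 346 = 2 · 173.
Divisors of 346: 1, 2, 173, 346.
Check 91^d mod 694 for each divisor in increasing order:
91^1 ≡ 91 (mod 694)
91^2 ≡ 647 (mod 694)
91^173 ≡ 693 (mod 694)
91^346 ≡ 1 (mod 694) ✓
Hence ord(91) = 346.

346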